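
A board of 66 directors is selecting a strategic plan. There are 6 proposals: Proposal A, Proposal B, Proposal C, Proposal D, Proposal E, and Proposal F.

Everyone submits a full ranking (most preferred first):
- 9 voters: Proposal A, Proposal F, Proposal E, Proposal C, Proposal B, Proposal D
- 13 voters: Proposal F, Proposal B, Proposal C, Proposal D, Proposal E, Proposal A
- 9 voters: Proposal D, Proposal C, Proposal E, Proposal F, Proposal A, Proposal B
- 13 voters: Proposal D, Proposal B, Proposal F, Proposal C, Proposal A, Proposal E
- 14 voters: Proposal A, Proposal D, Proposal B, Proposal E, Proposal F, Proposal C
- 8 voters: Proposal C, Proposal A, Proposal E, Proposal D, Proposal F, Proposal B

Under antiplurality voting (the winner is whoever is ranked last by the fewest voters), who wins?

Proposal F

Last-place votes: Proposal A 13, Proposal B 17, Proposal C 14, Proposal D 9, Proposal E 13, Proposal F 0.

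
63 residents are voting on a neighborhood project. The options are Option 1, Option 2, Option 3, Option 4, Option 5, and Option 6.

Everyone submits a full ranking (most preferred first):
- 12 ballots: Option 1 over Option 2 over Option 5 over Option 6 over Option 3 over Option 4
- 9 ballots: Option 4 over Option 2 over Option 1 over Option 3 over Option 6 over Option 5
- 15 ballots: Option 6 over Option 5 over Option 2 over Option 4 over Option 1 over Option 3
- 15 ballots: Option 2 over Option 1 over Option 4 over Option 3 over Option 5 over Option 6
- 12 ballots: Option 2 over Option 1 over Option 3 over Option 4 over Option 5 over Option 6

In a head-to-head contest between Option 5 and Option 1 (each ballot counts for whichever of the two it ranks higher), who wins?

Option 1

Option 5 is ranked above Option 1 on 15 ballots; Option 1 above Option 5 on 48.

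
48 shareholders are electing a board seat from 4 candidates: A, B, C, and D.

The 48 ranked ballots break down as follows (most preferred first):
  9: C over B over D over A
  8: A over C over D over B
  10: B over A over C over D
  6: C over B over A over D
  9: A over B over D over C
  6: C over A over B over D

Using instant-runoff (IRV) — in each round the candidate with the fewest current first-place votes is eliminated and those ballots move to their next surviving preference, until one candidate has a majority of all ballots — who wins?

A

Round 1: A 17, B 10, C 21, D 0. D eliminated.
Round 2: A 17, B 10, C 21. B eliminated.
Round 3: A 27, C 21. A has a majority (≥25).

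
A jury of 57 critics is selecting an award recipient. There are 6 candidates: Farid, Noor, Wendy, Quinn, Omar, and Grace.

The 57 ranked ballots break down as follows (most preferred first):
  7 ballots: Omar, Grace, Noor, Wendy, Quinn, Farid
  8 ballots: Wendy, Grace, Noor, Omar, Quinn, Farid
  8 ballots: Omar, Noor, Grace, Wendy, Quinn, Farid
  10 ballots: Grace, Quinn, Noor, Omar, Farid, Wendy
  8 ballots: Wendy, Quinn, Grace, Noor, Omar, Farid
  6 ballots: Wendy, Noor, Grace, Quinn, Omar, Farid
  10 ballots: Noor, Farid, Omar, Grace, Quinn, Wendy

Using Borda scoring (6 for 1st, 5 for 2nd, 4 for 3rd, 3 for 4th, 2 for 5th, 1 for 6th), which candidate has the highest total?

Farid: 7×1 + 8×1 + 8×1 + 10×2 + 8×1 + 6×1 + 10×5 = 107
Noor: 7×4 + 8×4 + 8×5 + 10×4 + 8×3 + 6×5 + 10×6 = 254
Wendy: 7×3 + 8×6 + 8×3 + 10×1 + 8×6 + 6×6 + 10×1 = 197
Quinn: 7×2 + 8×2 + 8×2 + 10×5 + 8×5 + 6×3 + 10×2 = 174
Omar: 7×6 + 8×3 + 8×6 + 10×3 + 8×2 + 6×2 + 10×4 = 212
Grace: 7×5 + 8×5 + 8×4 + 10×6 + 8×4 + 6×4 + 10×3 = 253

Noor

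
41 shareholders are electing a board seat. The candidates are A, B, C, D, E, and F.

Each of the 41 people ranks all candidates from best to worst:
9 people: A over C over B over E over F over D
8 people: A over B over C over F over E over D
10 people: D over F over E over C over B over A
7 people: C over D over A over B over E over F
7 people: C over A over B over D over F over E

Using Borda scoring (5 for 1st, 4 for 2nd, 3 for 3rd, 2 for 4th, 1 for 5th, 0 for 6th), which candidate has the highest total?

C

A: 9×5 + 8×5 + 10×0 + 7×3 + 7×4 = 134
B: 9×3 + 8×4 + 10×1 + 7×2 + 7×3 = 104
C: 9×4 + 8×3 + 10×2 + 7×5 + 7×5 = 150
D: 9×0 + 8×0 + 10×5 + 7×4 + 7×2 = 92
E: 9×2 + 8×1 + 10×3 + 7×1 + 7×0 = 63
F: 9×1 + 8×2 + 10×4 + 7×0 + 7×1 = 72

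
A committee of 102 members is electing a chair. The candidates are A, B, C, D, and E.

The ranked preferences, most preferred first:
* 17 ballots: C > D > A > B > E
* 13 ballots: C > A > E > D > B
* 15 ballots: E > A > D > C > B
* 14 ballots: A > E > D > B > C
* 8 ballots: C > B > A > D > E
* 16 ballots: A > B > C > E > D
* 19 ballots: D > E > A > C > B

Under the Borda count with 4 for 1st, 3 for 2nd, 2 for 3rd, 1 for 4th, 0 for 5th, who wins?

A: 17×2 + 13×3 + 15×3 + 14×4 + 8×2 + 16×4 + 19×2 = 292
B: 17×1 + 13×0 + 15×0 + 14×1 + 8×3 + 16×3 + 19×0 = 103
C: 17×4 + 13×4 + 15×1 + 14×0 + 8×4 + 16×2 + 19×1 = 218
D: 17×3 + 13×1 + 15×2 + 14×2 + 8×1 + 16×0 + 19×4 = 206
E: 17×0 + 13×2 + 15×4 + 14×3 + 8×0 + 16×1 + 19×3 = 201

A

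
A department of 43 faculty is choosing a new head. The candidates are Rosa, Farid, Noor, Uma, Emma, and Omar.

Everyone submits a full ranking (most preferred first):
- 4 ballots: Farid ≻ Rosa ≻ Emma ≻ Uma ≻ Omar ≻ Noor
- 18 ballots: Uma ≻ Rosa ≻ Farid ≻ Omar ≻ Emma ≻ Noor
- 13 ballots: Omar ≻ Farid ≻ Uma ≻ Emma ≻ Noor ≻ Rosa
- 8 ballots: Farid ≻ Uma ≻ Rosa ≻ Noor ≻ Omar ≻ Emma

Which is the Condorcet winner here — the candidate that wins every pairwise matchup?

Farid vs Rosa: 25–18
Farid vs Noor: 43–0
Farid vs Uma: 25–18
Farid vs Emma: 43–0
Farid vs Omar: 30–13
Farid beats every other candidate.

Farid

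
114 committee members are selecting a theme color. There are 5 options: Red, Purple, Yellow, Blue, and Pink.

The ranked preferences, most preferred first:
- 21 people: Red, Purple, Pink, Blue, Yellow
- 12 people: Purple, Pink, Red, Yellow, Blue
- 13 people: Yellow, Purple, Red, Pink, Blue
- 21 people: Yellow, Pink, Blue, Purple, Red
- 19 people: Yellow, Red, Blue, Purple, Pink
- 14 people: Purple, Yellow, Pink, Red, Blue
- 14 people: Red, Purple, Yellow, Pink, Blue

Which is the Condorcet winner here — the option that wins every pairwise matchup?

Purple vs Red: 60–54
Purple vs Yellow: 61–53
Purple vs Blue: 74–40
Purple vs Pink: 93–21
Purple beats every other option.

Purple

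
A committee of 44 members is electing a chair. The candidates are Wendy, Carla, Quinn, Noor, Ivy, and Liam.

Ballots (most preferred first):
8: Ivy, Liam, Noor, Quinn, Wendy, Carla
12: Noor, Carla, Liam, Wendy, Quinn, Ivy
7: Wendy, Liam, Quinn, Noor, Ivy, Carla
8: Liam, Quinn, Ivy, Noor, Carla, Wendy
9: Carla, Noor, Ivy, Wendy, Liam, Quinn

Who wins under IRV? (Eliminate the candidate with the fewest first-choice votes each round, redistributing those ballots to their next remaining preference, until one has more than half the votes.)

Liam

Round 1: Wendy 7, Carla 9, Quinn 0, Noor 12, Ivy 8, Liam 8. Quinn eliminated.
Round 2: Wendy 7, Carla 9, Noor 12, Ivy 8, Liam 8. Wendy eliminated.
Round 3: Carla 9, Noor 12, Ivy 8, Liam 15. Ivy eliminated.
Round 4: Carla 9, Noor 12, Liam 23. Liam has a majority (≥23).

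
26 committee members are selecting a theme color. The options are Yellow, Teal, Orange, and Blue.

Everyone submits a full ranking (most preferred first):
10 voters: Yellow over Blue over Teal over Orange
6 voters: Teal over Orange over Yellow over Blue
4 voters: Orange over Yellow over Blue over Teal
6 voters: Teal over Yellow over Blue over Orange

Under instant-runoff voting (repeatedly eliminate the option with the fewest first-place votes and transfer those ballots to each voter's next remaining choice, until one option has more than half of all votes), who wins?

Round 1: Yellow 10, Teal 12, Orange 4, Blue 0. Blue eliminated.
Round 2: Yellow 10, Teal 12, Orange 4. Orange eliminated.
Round 3: Yellow 14, Teal 12. Yellow has a majority (≥14).

Yellow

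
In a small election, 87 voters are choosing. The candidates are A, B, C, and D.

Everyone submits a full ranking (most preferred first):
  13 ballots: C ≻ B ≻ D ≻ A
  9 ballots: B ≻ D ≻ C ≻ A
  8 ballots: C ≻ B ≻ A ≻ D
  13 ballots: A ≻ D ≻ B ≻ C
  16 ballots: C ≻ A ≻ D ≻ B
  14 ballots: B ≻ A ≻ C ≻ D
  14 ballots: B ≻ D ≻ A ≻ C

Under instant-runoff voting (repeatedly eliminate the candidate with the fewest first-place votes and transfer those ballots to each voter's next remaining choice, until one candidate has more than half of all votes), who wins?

Round 1: A 13, B 37, C 37, D 0. D eliminated.
Round 2: A 13, B 37, C 37. A eliminated.
Round 3: B 50, C 37. B has a majority (≥44).

B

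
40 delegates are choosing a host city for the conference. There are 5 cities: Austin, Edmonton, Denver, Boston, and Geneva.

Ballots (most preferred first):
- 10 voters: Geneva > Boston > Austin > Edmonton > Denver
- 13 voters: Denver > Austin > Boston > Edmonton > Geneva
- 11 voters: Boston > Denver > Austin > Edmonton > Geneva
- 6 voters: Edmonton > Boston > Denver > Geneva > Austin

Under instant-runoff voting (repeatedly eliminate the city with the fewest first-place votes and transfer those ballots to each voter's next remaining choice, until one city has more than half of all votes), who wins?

Boston

Round 1: Austin 0, Edmonton 6, Denver 13, Boston 11, Geneva 10. Austin eliminated.
Round 2: Edmonton 6, Denver 13, Boston 11, Geneva 10. Edmonton eliminated.
Round 3: Denver 13, Boston 17, Geneva 10. Geneva eliminated.
Round 4: Denver 13, Boston 27. Boston has a majority (≥21).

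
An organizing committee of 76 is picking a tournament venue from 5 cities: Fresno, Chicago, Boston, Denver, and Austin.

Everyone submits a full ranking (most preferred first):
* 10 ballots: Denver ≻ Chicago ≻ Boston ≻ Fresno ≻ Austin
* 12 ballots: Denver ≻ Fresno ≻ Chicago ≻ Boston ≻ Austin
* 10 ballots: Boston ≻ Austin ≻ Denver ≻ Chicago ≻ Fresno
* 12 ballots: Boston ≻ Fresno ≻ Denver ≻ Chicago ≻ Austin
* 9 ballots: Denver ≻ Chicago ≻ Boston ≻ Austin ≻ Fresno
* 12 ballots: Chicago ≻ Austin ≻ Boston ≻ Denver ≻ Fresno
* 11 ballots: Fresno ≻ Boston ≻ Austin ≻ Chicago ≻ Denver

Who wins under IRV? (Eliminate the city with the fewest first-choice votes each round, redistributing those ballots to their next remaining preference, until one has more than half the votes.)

Boston

Round 1: Fresno 11, Chicago 12, Boston 22, Denver 31, Austin 0. Austin eliminated.
Round 2: Fresno 11, Chicago 12, Boston 22, Denver 31. Fresno eliminated.
Round 3: Chicago 12, Boston 33, Denver 31. Chicago eliminated.
Round 4: Boston 45, Denver 31. Boston has a majority (≥39).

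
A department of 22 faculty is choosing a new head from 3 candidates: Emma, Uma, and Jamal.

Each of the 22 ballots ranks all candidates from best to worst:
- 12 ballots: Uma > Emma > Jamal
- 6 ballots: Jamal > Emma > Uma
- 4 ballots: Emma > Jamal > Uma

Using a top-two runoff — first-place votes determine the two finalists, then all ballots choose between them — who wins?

Uma

Round 1 first-place votes: Emma 4, Uma 12, Jamal 6. Uma and Jamal advance.
Runoff: Uma is ranked above Jamal on 12 ballots, Jamal above Uma on 10.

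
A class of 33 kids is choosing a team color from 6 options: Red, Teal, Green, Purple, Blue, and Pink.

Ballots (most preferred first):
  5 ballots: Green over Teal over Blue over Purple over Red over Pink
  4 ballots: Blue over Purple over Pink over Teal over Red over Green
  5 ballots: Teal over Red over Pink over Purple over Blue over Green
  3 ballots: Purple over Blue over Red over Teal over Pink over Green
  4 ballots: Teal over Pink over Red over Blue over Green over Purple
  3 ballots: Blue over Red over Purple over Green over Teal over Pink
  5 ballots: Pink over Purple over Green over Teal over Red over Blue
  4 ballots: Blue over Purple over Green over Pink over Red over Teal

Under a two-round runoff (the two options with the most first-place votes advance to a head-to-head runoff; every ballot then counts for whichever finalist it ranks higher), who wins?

Teal

Round 1 first-place votes: Red 0, Teal 9, Green 5, Purple 3, Blue 11, Pink 5. Blue and Teal advance.
Runoff: Blue is ranked above Teal on 14 ballots, Teal above Blue on 19.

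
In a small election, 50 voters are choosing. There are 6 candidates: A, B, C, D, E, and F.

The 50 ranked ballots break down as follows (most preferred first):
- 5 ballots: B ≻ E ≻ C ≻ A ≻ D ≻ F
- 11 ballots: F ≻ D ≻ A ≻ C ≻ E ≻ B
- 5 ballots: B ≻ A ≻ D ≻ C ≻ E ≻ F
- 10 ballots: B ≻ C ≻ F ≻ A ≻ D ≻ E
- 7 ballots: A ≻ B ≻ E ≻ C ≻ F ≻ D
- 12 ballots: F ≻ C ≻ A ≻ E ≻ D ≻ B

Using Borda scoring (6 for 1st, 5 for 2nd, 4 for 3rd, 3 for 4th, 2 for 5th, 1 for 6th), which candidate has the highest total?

A

A: 5×3 + 11×4 + 5×5 + 10×3 + 7×6 + 12×4 = 204
B: 5×6 + 11×1 + 5×6 + 10×6 + 7×5 + 12×1 = 178
C: 5×4 + 11×3 + 5×3 + 10×5 + 7×3 + 12×5 = 199
D: 5×2 + 11×5 + 5×4 + 10×2 + 7×1 + 12×2 = 136
E: 5×5 + 11×2 + 5×2 + 10×1 + 7×4 + 12×3 = 131
F: 5×1 + 11×6 + 5×1 + 10×4 + 7×2 + 12×6 = 202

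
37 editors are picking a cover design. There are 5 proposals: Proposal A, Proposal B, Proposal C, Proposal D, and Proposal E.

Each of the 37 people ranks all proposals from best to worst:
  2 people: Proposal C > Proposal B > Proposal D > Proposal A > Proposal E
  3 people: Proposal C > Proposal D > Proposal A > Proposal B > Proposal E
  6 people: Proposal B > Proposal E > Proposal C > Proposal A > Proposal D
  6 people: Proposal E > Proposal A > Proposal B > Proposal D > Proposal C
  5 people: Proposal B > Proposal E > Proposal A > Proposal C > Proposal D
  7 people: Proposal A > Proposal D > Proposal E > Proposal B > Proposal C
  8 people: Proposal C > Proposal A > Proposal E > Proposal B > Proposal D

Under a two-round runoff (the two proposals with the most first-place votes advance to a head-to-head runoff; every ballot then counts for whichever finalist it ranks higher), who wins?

Round 1 first-place votes: Proposal A 7, Proposal B 11, Proposal C 13, Proposal D 0, Proposal E 6. Proposal C and Proposal B advance.
Runoff: Proposal C is ranked above Proposal B on 13 ballots, Proposal B above Proposal C on 24.

Proposal B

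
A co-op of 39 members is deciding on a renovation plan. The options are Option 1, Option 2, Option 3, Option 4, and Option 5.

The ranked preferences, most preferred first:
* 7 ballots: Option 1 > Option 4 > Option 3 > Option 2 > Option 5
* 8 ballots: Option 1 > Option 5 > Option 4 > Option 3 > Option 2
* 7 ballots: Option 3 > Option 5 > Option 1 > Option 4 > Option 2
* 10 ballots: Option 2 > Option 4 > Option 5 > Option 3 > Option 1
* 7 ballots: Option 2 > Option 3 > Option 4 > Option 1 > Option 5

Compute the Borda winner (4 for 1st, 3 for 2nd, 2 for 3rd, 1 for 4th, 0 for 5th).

Option 1: 7×4 + 8×4 + 7×2 + 10×0 + 7×1 = 81
Option 2: 7×1 + 8×0 + 7×0 + 10×4 + 7×4 = 75
Option 3: 7×2 + 8×1 + 7×4 + 10×1 + 7×3 = 81
Option 4: 7×3 + 8×2 + 7×1 + 10×3 + 7×2 = 88
Option 5: 7×0 + 8×3 + 7×3 + 10×2 + 7×0 = 65

Option 4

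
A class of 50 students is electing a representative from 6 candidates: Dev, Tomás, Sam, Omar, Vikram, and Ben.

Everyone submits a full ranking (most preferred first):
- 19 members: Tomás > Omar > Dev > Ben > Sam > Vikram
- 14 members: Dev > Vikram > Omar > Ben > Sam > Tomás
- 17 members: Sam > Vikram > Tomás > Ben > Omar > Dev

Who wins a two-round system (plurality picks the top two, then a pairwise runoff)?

Sam

Round 1 first-place votes: Dev 14, Tomás 19, Sam 17, Omar 0, Vikram 0, Ben 0. Tomás and Sam advance.
Runoff: Tomás is ranked above Sam on 19 ballots, Sam above Tomás on 31.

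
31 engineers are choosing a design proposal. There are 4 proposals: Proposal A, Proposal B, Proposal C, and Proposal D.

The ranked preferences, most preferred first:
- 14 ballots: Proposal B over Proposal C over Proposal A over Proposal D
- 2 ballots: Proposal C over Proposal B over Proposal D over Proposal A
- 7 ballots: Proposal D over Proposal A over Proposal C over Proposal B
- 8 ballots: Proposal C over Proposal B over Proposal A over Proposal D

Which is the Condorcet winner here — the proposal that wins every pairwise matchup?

Proposal C vs Proposal A: 24–7
Proposal C vs Proposal B: 17–14
Proposal C vs Proposal D: 24–7
Proposal C beats every other proposal.

Proposal C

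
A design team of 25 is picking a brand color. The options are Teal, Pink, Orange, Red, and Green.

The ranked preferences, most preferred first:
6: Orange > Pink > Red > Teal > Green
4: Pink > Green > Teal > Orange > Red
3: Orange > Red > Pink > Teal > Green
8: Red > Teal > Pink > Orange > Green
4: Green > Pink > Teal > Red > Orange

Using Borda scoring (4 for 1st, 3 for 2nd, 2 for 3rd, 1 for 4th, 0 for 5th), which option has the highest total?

Pink

Teal: 6×1 + 4×2 + 3×1 + 8×3 + 4×2 = 49
Pink: 6×3 + 4×4 + 3×2 + 8×2 + 4×3 = 68
Orange: 6×4 + 4×1 + 3×4 + 8×1 + 4×0 = 48
Red: 6×2 + 4×0 + 3×3 + 8×4 + 4×1 = 57
Green: 6×0 + 4×3 + 3×0 + 8×0 + 4×4 = 28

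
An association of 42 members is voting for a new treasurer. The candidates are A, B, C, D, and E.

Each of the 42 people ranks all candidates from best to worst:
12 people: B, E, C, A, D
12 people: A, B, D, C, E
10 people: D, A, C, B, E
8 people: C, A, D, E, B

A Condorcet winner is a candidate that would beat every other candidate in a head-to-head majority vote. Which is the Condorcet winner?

A

A vs B: 30–12
A vs C: 22–20
A vs D: 32–10
A vs E: 30–12
A beats every other candidate.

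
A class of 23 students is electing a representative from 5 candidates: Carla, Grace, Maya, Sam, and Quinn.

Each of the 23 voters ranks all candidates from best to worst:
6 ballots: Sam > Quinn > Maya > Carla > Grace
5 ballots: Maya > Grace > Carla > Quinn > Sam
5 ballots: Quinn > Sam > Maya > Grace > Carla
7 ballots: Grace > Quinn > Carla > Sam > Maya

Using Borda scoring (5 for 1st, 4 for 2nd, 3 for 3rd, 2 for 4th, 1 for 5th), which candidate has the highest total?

Carla: 6×2 + 5×3 + 5×1 + 7×3 = 53
Grace: 6×1 + 5×4 + 5×2 + 7×5 = 71
Maya: 6×3 + 5×5 + 5×3 + 7×1 = 65
Sam: 6×5 + 5×1 + 5×4 + 7×2 = 69
Quinn: 6×4 + 5×2 + 5×5 + 7×4 = 87

Quinn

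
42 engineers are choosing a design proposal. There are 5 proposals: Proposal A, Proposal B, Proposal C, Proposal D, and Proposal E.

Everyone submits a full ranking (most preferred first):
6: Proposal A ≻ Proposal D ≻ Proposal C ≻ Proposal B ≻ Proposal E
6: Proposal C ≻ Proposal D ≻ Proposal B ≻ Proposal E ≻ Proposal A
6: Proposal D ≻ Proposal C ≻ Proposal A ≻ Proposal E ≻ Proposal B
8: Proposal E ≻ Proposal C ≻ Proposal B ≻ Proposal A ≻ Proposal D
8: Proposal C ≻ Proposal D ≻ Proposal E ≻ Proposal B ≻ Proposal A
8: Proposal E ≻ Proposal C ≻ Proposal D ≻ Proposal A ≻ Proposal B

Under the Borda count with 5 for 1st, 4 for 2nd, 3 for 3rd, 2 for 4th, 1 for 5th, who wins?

Proposal A: 6×5 + 6×1 + 6×3 + 8×2 + 8×1 + 8×2 = 94
Proposal B: 6×2 + 6×3 + 6×1 + 8×3 + 8×2 + 8×1 = 84
Proposal C: 6×3 + 6×5 + 6×4 + 8×4 + 8×5 + 8×4 = 176
Proposal D: 6×4 + 6×4 + 6×5 + 8×1 + 8×4 + 8×3 = 142
Proposal E: 6×1 + 6×2 + 6×2 + 8×5 + 8×3 + 8×5 = 134

Proposal C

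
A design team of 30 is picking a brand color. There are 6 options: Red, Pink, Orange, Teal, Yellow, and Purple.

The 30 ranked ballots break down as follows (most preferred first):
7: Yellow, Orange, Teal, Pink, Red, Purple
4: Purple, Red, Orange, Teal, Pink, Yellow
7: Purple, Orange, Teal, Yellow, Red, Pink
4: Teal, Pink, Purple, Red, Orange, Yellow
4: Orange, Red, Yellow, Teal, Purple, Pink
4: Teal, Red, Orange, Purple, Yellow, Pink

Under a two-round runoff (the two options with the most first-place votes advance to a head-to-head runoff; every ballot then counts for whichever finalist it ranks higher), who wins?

Round 1 first-place votes: Red 0, Pink 0, Orange 4, Teal 8, Yellow 7, Purple 11. Purple and Teal advance.
Runoff: Purple is ranked above Teal on 11 ballots, Teal above Purple on 19.

Teal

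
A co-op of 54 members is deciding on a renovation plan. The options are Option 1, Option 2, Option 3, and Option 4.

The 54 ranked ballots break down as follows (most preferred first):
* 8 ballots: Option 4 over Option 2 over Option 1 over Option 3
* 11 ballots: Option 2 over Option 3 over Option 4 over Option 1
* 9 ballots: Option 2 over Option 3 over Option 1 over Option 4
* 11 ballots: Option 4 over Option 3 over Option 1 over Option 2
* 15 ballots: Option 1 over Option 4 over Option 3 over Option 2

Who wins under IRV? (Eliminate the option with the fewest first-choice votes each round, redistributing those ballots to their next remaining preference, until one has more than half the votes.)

Option 4

Round 1: Option 1 15, Option 2 20, Option 3 0, Option 4 19. Option 3 eliminated.
Round 2: Option 1 15, Option 2 20, Option 4 19. Option 1 eliminated.
Round 3: Option 2 20, Option 4 34. Option 4 has a majority (≥28).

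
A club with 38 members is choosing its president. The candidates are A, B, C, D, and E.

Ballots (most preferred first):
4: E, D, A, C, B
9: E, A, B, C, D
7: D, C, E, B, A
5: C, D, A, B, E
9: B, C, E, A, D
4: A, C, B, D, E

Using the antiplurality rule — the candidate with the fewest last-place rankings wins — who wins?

Last-place votes: A 7, B 4, C 0, D 18, E 9.

C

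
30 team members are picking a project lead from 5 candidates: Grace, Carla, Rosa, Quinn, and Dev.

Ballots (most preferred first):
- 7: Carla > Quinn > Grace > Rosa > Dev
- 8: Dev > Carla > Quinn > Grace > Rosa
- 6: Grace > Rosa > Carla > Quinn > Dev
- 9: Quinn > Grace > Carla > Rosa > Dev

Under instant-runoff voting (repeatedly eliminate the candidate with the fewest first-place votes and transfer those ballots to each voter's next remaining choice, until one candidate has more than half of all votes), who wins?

Carla

Round 1: Grace 6, Carla 7, Rosa 0, Quinn 9, Dev 8. Rosa eliminated.
Round 2: Grace 6, Carla 7, Quinn 9, Dev 8. Grace eliminated.
Round 3: Carla 13, Quinn 9, Dev 8. Dev eliminated.
Round 4: Carla 21, Quinn 9. Carla has a majority (≥16).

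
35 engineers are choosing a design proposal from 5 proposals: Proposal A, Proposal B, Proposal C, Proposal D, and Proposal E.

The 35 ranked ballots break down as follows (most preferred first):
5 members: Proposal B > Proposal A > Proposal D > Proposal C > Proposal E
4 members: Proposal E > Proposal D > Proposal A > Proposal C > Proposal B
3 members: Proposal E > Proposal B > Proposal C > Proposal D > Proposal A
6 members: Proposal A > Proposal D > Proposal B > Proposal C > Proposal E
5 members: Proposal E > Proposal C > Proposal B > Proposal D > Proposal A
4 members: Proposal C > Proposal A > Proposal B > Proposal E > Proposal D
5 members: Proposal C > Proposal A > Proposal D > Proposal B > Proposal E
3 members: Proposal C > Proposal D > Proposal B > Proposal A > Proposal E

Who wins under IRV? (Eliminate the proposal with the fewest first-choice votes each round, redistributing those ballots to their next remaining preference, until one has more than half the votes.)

Proposal C

Round 1: Proposal A 6, Proposal B 5, Proposal C 12, Proposal D 0, Proposal E 12. Proposal D eliminated.
Round 2: Proposal A 6, Proposal B 5, Proposal C 12, Proposal E 12. Proposal B eliminated.
Round 3: Proposal A 11, Proposal C 12, Proposal E 12. Proposal A eliminated.
Round 4: Proposal C 23, Proposal E 12. Proposal C has a majority (≥18).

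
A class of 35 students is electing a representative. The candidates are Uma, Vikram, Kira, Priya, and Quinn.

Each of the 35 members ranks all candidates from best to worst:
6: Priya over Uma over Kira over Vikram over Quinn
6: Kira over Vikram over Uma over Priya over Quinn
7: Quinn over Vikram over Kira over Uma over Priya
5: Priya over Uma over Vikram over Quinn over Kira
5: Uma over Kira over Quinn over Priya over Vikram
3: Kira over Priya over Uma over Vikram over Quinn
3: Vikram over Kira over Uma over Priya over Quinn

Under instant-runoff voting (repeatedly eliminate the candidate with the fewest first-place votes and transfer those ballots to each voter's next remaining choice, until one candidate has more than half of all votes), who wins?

Kira

Round 1: Uma 5, Vikram 3, Kira 9, Priya 11, Quinn 7. Vikram eliminated.
Round 2: Uma 5, Kira 12, Priya 11, Quinn 7. Uma eliminated.
Round 3: Kira 17, Priya 11, Quinn 7. Quinn eliminated.
Round 4: Kira 24, Priya 11. Kira has a majority (≥18).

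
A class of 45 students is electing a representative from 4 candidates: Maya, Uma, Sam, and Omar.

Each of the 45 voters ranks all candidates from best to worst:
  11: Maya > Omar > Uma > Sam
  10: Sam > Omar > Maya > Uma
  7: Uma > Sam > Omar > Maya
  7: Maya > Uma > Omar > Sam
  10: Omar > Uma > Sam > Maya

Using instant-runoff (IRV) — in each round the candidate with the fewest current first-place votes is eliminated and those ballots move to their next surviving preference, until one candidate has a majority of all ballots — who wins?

Round 1: Maya 18, Uma 7, Sam 10, Omar 10. Uma eliminated.
Round 2: Maya 18, Sam 17, Omar 10. Omar eliminated.
Round 3: Maya 18, Sam 27. Sam has a majority (≥23).

Sam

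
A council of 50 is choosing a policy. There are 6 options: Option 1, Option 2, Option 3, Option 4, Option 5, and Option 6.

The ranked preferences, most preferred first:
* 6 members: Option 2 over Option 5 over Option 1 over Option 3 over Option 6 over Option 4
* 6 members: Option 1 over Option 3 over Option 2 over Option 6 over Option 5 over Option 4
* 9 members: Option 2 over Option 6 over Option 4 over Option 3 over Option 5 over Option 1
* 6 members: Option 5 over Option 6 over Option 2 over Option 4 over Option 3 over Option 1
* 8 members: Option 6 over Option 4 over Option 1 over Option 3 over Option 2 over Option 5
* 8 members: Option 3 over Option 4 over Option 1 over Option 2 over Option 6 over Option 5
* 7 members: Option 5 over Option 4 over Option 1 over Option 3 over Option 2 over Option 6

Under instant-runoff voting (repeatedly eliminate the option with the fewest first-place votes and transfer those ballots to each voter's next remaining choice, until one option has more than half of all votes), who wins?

Option 3

Round 1: Option 1 6, Option 2 15, Option 3 8, Option 4 0, Option 5 13, Option 6 8. Option 4 eliminated.
Round 2: Option 1 6, Option 2 15, Option 3 8, Option 5 13, Option 6 8. Option 1 eliminated.
Round 3: Option 2 15, Option 3 14, Option 5 13, Option 6 8. Option 6 eliminated.
Round 4: Option 2 15, Option 3 22, Option 5 13. Option 5 eliminated.
Round 5: Option 2 21, Option 3 29. Option 3 has a majority (≥26).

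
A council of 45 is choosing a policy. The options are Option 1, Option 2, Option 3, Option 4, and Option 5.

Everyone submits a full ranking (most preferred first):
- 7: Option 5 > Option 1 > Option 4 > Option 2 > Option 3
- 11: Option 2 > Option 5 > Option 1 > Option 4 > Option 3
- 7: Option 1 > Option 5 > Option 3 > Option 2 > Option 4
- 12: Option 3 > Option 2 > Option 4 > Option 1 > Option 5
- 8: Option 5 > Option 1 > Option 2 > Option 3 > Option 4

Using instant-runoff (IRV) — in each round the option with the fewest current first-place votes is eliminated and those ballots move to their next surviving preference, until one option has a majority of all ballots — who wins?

Option 5

Round 1: Option 1 7, Option 2 11, Option 3 12, Option 4 0, Option 5 15. Option 4 eliminated.
Round 2: Option 1 7, Option 2 11, Option 3 12, Option 5 15. Option 1 eliminated.
Round 3: Option 2 11, Option 3 12, Option 5 22. Option 2 eliminated.
Round 4: Option 3 12, Option 5 33. Option 5 has a majority (≥23).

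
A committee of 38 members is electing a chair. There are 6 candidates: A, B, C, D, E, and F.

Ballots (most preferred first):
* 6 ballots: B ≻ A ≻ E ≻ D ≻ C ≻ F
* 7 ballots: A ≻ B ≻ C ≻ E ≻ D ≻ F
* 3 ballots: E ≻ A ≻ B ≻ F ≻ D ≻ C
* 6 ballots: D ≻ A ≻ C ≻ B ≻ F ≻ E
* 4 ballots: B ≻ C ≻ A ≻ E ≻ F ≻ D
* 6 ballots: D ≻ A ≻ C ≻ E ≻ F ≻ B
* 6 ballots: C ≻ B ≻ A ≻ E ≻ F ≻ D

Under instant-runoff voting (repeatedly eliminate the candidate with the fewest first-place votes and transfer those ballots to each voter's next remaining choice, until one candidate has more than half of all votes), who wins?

B

Round 1: A 7, B 10, C 6, D 12, E 3, F 0. F eliminated.
Round 2: A 7, B 10, C 6, D 12, E 3. E eliminated.
Round 3: A 10, B 10, C 6, D 12. C eliminated.
Round 4: A 10, B 16, D 12. A eliminated.
Round 5: B 26, D 12. B has a majority (≥20).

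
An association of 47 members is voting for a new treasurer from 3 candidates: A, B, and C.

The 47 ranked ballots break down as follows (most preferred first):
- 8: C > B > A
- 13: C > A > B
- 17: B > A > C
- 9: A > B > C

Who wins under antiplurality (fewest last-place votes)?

A

Last-place votes: A 8, B 13, C 26.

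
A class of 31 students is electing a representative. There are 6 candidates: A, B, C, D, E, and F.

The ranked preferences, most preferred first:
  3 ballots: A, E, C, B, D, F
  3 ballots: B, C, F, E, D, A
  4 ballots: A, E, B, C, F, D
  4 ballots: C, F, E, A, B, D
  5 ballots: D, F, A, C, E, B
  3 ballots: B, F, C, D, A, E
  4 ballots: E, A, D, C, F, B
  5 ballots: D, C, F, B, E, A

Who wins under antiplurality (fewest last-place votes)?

C

Last-place votes: A 8, B 9, C 0, D 8, E 3, F 3.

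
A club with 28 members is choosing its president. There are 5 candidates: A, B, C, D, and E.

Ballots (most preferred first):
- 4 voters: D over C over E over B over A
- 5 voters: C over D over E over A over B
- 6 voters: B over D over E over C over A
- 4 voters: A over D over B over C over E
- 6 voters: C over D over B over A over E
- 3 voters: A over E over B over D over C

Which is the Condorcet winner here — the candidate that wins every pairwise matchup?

D vs A: 21–7
D vs B: 19–9
D vs C: 17–11
D vs E: 25–3
D beats every other candidate.

D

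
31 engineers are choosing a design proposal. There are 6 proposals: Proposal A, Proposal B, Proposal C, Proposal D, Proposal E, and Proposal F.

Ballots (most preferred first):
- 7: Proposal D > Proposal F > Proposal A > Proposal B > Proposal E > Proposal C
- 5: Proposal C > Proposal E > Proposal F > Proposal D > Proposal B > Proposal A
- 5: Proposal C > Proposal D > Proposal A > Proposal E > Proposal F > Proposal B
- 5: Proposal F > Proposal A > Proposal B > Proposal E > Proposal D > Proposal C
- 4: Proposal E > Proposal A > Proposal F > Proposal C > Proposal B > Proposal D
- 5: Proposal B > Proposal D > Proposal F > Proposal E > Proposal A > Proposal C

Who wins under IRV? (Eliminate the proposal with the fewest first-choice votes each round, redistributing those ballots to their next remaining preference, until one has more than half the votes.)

Proposal D

Round 1: Proposal A 0, Proposal B 5, Proposal C 10, Proposal D 7, Proposal E 4, Proposal F 5. Proposal A eliminated.
Round 2: Proposal B 5, Proposal C 10, Proposal D 7, Proposal E 4, Proposal F 5. Proposal E eliminated.
Round 3: Proposal B 5, Proposal C 10, Proposal D 7, Proposal F 9. Proposal B eliminated.
Round 4: Proposal C 10, Proposal D 12, Proposal F 9. Proposal F eliminated.
Round 5: Proposal C 14, Proposal D 17. Proposal D has a majority (≥16).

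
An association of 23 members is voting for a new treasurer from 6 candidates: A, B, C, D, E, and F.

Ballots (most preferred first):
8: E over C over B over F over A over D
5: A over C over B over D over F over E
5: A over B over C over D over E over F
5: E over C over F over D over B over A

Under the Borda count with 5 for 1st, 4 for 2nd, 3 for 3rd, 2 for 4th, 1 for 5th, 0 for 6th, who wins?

C

A: 8×1 + 5×5 + 5×5 + 5×0 = 58
B: 8×3 + 5×3 + 5×4 + 5×1 = 64
C: 8×4 + 5×4 + 5×3 + 5×4 = 87
D: 8×0 + 5×2 + 5×2 + 5×2 = 30
E: 8×5 + 5×0 + 5×1 + 5×5 = 70
F: 8×2 + 5×1 + 5×0 + 5×3 = 36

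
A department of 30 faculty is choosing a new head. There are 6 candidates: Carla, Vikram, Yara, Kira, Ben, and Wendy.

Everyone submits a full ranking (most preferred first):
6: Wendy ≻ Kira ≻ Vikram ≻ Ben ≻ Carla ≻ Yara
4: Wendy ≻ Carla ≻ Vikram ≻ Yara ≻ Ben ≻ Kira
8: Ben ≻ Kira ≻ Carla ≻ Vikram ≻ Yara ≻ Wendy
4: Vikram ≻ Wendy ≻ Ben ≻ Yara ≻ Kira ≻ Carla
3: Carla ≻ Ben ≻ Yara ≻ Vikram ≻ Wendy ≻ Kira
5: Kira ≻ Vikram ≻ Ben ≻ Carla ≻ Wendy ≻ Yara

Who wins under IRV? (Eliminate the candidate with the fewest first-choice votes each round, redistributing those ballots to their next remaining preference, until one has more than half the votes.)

Ben

Round 1: Carla 3, Vikram 4, Yara 0, Kira 5, Ben 8, Wendy 10. Yara eliminated.
Round 2: Carla 3, Vikram 4, Kira 5, Ben 8, Wendy 10. Carla eliminated.
Round 3: Vikram 4, Kira 5, Ben 11, Wendy 10. Vikram eliminated.
Round 4: Kira 5, Ben 11, Wendy 14. Kira eliminated.
Round 5: Ben 16, Wendy 14. Ben has a majority (≥16).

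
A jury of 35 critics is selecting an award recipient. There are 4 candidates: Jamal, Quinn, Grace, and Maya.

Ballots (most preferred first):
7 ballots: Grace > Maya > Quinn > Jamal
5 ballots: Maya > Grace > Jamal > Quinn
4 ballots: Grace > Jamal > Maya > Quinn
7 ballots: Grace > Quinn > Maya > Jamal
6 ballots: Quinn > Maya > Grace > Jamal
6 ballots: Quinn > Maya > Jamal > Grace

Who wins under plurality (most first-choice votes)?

First-place votes: Jamal 0, Quinn 12, Grace 18, Maya 5.

Grace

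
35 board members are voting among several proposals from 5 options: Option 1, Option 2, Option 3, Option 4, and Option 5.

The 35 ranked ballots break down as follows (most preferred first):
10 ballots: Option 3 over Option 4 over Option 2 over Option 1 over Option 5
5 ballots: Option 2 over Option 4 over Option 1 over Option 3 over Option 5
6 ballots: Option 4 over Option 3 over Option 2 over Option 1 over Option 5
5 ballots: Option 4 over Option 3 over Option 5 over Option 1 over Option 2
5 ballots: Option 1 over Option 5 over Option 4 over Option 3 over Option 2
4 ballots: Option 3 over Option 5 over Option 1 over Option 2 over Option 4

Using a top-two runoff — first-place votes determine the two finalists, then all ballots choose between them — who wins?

Round 1 first-place votes: Option 1 5, Option 2 5, Option 3 14, Option 4 11, Option 5 0. Option 3 and Option 4 advance.
Runoff: Option 3 is ranked above Option 4 on 14 ballots, Option 4 above Option 3 on 21.

Option 4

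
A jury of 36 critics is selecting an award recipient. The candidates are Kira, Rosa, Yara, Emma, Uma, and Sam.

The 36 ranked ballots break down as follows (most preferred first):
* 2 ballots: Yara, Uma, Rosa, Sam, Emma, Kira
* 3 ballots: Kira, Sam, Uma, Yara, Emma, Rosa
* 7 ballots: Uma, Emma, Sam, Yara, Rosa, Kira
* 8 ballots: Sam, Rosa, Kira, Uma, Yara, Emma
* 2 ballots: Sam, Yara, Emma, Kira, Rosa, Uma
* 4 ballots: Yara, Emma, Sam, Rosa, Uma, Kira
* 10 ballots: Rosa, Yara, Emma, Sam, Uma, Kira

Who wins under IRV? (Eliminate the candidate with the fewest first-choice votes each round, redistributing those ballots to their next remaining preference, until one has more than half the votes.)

Sam

Round 1: Kira 3, Rosa 10, Yara 6, Emma 0, Uma 7, Sam 10. Emma eliminated.
Round 2: Kira 3, Rosa 10, Yara 6, Uma 7, Sam 10. Kira eliminated.
Round 3: Rosa 10, Yara 6, Uma 7, Sam 13. Yara eliminated.
Round 4: Rosa 10, Uma 9, Sam 17. Uma eliminated.
Round 5: Rosa 12, Sam 24. Sam has a majority (≥19).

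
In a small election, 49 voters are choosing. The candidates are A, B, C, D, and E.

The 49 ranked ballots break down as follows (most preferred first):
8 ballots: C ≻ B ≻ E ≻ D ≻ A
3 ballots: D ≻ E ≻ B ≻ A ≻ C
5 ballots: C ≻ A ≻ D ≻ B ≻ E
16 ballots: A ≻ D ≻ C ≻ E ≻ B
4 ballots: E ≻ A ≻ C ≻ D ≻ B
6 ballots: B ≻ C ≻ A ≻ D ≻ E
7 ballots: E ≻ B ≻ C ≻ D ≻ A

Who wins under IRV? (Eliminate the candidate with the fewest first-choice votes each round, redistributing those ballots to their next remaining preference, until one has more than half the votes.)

C

Round 1: A 16, B 6, C 13, D 3, E 11. D eliminated.
Round 2: A 16, B 6, C 13, E 14. B eliminated.
Round 3: A 16, C 19, E 14. E eliminated.
Round 4: A 23, C 26. C has a majority (≥25).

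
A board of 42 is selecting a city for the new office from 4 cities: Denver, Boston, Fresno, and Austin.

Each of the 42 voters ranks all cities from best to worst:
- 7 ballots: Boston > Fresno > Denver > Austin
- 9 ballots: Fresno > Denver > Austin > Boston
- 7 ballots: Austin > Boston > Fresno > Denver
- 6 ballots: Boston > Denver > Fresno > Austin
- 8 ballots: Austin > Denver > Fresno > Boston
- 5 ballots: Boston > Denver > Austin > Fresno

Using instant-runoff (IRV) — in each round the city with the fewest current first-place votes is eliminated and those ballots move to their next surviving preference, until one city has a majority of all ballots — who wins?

Round 1: Denver 0, Boston 18, Fresno 9, Austin 15. Denver eliminated.
Round 2: Boston 18, Fresno 9, Austin 15. Fresno eliminated.
Round 3: Boston 18, Austin 24. Austin has a majority (≥22).

Austin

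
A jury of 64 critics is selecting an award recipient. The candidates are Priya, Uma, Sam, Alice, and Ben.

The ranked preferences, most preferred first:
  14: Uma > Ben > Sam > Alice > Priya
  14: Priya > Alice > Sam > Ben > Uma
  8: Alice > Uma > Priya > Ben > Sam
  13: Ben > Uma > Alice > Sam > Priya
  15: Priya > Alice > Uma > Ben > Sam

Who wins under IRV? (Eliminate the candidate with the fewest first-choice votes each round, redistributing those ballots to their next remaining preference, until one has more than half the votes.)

Uma

Round 1: Priya 29, Uma 14, Sam 0, Alice 8, Ben 13. Sam eliminated.
Round 2: Priya 29, Uma 14, Alice 8, Ben 13. Alice eliminated.
Round 3: Priya 29, Uma 22, Ben 13. Ben eliminated.
Round 4: Priya 29, Uma 35. Uma has a majority (≥33).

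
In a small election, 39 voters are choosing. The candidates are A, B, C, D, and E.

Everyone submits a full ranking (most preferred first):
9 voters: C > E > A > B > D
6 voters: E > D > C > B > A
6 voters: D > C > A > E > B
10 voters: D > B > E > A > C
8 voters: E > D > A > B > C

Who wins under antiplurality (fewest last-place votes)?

E

Last-place votes: A 6, B 6, C 18, D 9, E 0.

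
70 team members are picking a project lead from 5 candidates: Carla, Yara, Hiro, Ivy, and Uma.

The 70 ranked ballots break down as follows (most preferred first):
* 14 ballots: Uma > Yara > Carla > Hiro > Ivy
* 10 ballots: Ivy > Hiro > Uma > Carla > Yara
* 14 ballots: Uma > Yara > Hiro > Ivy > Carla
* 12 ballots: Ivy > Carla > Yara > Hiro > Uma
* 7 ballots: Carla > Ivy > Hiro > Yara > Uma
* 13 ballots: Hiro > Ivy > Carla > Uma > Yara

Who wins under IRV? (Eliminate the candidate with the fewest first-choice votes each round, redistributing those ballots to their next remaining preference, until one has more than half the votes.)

Round 1: Carla 7, Yara 0, Hiro 13, Ivy 22, Uma 28. Yara eliminated.
Round 2: Carla 7, Hiro 13, Ivy 22, Uma 28. Carla eliminated.
Round 3: Hiro 13, Ivy 29, Uma 28. Hiro eliminated.
Round 4: Ivy 42, Uma 28. Ivy has a majority (≥36).

Ivy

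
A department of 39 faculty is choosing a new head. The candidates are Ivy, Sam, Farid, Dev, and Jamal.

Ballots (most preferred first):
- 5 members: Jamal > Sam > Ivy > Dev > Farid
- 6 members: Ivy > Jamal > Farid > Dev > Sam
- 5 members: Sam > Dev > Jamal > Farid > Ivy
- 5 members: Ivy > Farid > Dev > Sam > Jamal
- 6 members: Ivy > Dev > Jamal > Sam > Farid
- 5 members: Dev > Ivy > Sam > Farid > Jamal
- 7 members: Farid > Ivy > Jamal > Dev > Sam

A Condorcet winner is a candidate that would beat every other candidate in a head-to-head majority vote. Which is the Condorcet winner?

Ivy

Ivy vs Sam: 29–10
Ivy vs Farid: 27–12
Ivy vs Dev: 29–10
Ivy vs Jamal: 29–10
Ivy beats every other candidate.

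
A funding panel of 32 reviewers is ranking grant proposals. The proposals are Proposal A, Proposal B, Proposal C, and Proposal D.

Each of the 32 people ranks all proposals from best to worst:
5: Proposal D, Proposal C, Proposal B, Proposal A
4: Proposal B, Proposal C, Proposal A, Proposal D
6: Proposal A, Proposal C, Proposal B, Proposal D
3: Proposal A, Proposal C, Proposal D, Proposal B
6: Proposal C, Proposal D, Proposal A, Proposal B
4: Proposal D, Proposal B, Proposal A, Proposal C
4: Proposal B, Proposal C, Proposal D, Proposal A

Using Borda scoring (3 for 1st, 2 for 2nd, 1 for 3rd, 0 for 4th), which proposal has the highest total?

Proposal A: 5×0 + 4×1 + 6×3 + 3×3 + 6×1 + 4×1 + 4×0 = 41
Proposal B: 5×1 + 4×3 + 6×1 + 3×0 + 6×0 + 4×2 + 4×3 = 43
Proposal C: 5×2 + 4×2 + 6×2 + 3×2 + 6×3 + 4×0 + 4×2 = 62
Proposal D: 5×3 + 4×0 + 6×0 + 3×1 + 6×2 + 4×3 + 4×1 = 46

Proposal C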